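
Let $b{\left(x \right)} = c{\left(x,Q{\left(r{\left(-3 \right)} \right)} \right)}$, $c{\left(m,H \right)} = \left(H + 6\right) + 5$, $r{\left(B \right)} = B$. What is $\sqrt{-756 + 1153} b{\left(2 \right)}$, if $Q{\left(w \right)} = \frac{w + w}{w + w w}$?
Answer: $10 \sqrt{397} \approx 199.25$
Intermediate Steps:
$Q{\left(w \right)} = \frac{2 w}{w + w^{2}}$
$c{\left(m,H \right)} = 11 + H$ ($c{\left(m,H \right)} = \left(6 + H\right) + 5 = 11 + H$)
$b{\left(x \right)} = 10$ ($b{\left(x \right)} = 11 + \frac{2}{1 - 3} = 11 + \frac{2}{-2} = 11 + 2 \left(- \frac{1}{2}\right) = 11 - 1 = 10$)
$\sqrt{-756 + 1153} b{\left(2 \right)} = \sqrt{-756 + 1153} \cdot 10 = \sqrt{397} \cdot 10 = 10 \sqrt{397}$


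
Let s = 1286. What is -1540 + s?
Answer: -254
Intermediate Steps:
-1540 + s = -1540 + 1286 = -254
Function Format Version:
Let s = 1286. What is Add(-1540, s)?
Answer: -254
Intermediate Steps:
Add(-1540, s) = Add(-1540, 1286) = -254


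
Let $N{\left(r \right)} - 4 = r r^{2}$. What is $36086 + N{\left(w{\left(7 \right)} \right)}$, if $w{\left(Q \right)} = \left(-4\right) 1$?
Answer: $36026$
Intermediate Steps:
$w{\left(Q \right)} = -4$
$N{\left(r \right)} = 4 + r^{3}$ ($N{\left(r \right)} = 4 + r r^{2} = 4 + r^{3}$)
$36086 + N{\left(w{\left(7 \right)} \right)} = 36086 + \left(4 + \left(-4\right)^{3}\right) = 36086 + \left(4 - 64\right) = 36086 - 60 = 36026$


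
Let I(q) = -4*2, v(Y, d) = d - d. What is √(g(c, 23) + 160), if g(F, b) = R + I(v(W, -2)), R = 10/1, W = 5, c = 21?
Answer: 9*√2 ≈ 12.728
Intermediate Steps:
v(Y, d) = 0
I(q) = -8
R = 10 (R = 10*1 = 10)
g(F, b) = 2 (g(F, b) = 10 - 8 = 2)
√(g(c, 23) + 160) = √(2 + 160) = √162 = 9*√2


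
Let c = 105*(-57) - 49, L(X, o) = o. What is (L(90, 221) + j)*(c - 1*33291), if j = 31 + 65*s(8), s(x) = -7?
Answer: 7982975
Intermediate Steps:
c = -6034 (c = -5985 - 49 = -6034)
j = -424 (j = 31 + 65*(-7) = 31 - 455 = -424)
(L(90, 221) + j)*(c - 1*33291) = (221 - 424)*(-6034 - 1*33291) = -203*(-6034 - 33291) = -203*(-39325) = 7982975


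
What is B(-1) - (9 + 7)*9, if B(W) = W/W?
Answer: -143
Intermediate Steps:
B(W) = 1
B(-1) - (9 + 7)*9 = 1 - (9 + 7)*9 = 1 - 16*9 = 1 - 1*144 = 1 - 144 = -143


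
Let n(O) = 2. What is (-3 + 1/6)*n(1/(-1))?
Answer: -17/3 ≈ -5.6667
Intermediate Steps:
(-3 + 1/6)*n(1/(-1)) = (-3 + 1/6)*2 = -17/6*2 = -17/3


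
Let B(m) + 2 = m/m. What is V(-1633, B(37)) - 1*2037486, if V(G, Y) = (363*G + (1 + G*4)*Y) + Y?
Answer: -2623735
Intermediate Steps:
B(m) = -1 (B(m) = -2 + m/m = -2 + 1 = -1)
V(G, Y) = Y + 363*G + Y*(1 + 4*G) (V(G, Y) = (363*G + (1 + 4*G)*Y) + Y = (363*G + Y*(1 + 4*G)) + Y = Y + 363*G + Y*(1 + 4*G))
V(-1633, B(37)) - 1*2037486 = (2*(-1) + 363*(-1633) + 4*(-1633)*(-1)) - 1*2037486 = (-2 - 592779 + 6532) - 2037486 = -586249 - 2037486 = -2623735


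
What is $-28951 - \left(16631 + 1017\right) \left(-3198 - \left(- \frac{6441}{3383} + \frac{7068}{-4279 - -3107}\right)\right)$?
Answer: $\frac{55775221410155}{991219} \approx 5.6269 \cdot 10^{7}$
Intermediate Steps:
$-28951 - \left(16631 + 1017\right) \left(-3198 - \left(- \frac{6441}{3383} + \frac{7068}{-4279 - -3107}\right)\right) = -28951 - 17648 \left(-3198 - \left(- \frac{6441}{3383} + \frac{7068}{-4279 + 3107}\right)\right) = -28951 - 17648 \left(-3198 - \left(- \frac{6441}{3383} + \frac{7068}{-1172}\right)\right) = -28951 - 17648 \left(-3198 + \left(\left(-7068\right) \left(- \frac{1}{1172}\right) + \frac{6441}{3383}\right)\right) = -28951 - 17648 \left(-3198 + \left(\frac{1767}{293} + \frac{6441}{3383}\right)\right) = -28951 - 17648 \left(-3198 + \frac{7864974}{991219}\right) = -28951 - 17648 \left(- \frac{3162053388}{991219}\right) = -28951 - - \frac{55803918191424}{991219} = -28951 + \frac{55803918191424}{991219} = \frac{55775221410155}{991219}$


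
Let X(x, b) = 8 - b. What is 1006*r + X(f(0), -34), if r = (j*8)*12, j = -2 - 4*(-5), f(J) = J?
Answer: 1738410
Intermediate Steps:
j = 18 (j = -2 + 20 = 18)
r = 1728 (r = (18*8)*12 = 144*12 = 1728)
1006*r + X(f(0), -34) = 1006*1728 + (8 - 1*(-34)) = 1738368 + (8 + 34) = 1738368 + 42 = 1738410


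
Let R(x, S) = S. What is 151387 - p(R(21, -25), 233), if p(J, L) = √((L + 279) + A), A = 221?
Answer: 151387 - √733 ≈ 1.5136e+5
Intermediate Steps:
p(J, L) = √(500 + L) (p(J, L) = √((L + 279) + 221) = √((279 + L) + 221) = √(500 + L))
151387 - p(R(21, -25), 233) = 151387 - √(500 + 233) = 151387 - √733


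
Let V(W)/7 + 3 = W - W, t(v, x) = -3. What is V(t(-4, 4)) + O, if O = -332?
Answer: -353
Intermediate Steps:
V(W) = -21 (V(W) = -21 + 7*(W - W) = -21 + 7*0 = -21 + 0 = -21)
V(t(-4, 4)) + O = -21 - 332 = -353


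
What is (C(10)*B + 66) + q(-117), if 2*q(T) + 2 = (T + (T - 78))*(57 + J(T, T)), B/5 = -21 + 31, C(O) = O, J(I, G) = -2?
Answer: -8015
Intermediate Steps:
B = 50 (B = 5*(-21 + 31) = 5*10 = 50)
q(T) = -2146 + 55*T (q(T) = -1 + ((T + (T - 78))*(57 - 2))/2 = -1 + ((T + (-78 + T))*55)/2 = -1 + ((-78 + 2*T)*55)/2 = -1 + (-4290 + 110*T)/2 = -1 + (-2145 + 55*T) = -2146 + 55*T)
(C(10)*B + 66) + q(-117) = (10*50 + 66) + (-2146 + 55*(-117)) = (500 + 66) + (-2146 - 6435) = 566 - 8581 = -8015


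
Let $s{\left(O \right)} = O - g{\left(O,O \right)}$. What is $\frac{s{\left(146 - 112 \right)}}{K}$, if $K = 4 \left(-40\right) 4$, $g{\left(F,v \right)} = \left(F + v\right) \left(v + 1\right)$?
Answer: $\frac{1173}{320} \approx 3.6656$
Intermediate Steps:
$g{\left(F,v \right)} = \left(1 + v\right) \left(F + v\right)$ ($g{\left(F,v \right)} = \left(F + v\right) \left(1 + v\right) = \left(1 + v\right) \left(F + v\right)$)
$K = -640$ ($K = \left(-160\right) 4 = -640$)
$s{\left(O \right)} = - O - 2 O^{2}$ ($s{\left(O \right)} = O - \left(O + O + O^{2} + O O\right) = O - \left(O + O + O^{2} + O^{2}\right) = O - \left(2 O + 2 O^{2}\right) = - O - 2 O^{2}$)
$\frac{s{\left(146 - 112 \right)}}{K} = \frac{\left(146 - 112\right) \left(-1 - 2 \left(146 - 112\right)\right)}{-640} = 34 \left(-1 - 68\right) \left(- \frac{1}{640}\right) = 34 \left(-69\right) \left(- \frac{1}{640}\right) = \left(-2346\right) \left(- \frac{1}{640}\right) = \frac{1173}{320}$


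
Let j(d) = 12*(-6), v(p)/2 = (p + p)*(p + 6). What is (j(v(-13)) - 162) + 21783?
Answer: 21549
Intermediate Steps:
v(p) = 4*p*(6 + p) (v(p) = 2*((p + p)*(p + 6)) = 2*((2*p)*(6 + p)) = 2*(2*p*(6 + p)) = 4*p*(6 + p))
j(d) = -72
(j(v(-13)) - 162) + 21783 = (-72 - 162) + 21783 = -234 + 21783 = 21549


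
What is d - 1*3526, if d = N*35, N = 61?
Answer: -1391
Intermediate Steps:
d = 2135 (d = 61*35 = 2135)
d - 1*3526 = 2135 - 1*3526 = 2135 - 3526 = -1391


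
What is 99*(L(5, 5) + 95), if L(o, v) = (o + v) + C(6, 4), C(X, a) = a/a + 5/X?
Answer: 21153/2 ≈ 10577.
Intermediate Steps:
C(X, a) = 1 + 5/X
L(o, v) = 11/6 + o + v (L(o, v) = (o + v) + (5 + 6)/6 = (o + v) + (⅙)*11 = (o + v) + 11/6 = 11/6 + o + v)
99*(L(5, 5) + 95) = 99*((11/6 + 5 + 5) + 95) = 99*(71/6 + 95) = 99*(641/6) = 21153/2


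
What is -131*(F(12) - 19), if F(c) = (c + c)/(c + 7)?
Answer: 44147/19 ≈ 2323.5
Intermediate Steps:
F(c) = 2*c/(7 + c) (F(c) = (2*c)/(7 + c) = 2*c/(7 + c))
-131*(F(12) - 19) = -131*(2*12/(7 + 12) - 19) = -131*(2*12/19 - 19) = -131*(2*12*(1/19) - 19) = -131*(24/19 - 19) = -131*(-337/19) = 44147/19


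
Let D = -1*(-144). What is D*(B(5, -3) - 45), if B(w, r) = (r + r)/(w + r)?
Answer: -6912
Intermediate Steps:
B(w, r) = 2*r/(r + w) (B(w, r) = (2*r)/(r + w) = 2*r/(r + w))
D = 144
D*(B(5, -3) - 45) = 144*(2*(-3)/(-3 + 5) - 45) = 144*(2*(-3)/2 - 45) = 144*(2*(-3)*(½) - 45) = 144*(-3 - 45) = 144*(-48) = -6912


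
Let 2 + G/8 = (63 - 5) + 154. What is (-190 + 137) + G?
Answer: 1627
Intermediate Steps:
G = 1680 (G = -16 + 8*((63 - 5) + 154) = -16 + 8*(58 + 154) = -16 + 8*212 = -16 + 1696 = 1680)
(-190 + 137) + G = (-190 + 137) + 1680 = -53 + 1680 = 1627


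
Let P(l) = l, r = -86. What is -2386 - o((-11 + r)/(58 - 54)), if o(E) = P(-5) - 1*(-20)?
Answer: -2401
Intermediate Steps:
o(E) = 15 (o(E) = -5 - 1*(-20) = -5 + 20 = 15)
-2386 - o((-11 + r)/(58 - 54)) = -2386 - 1*15 = -2386 - 15 = -2401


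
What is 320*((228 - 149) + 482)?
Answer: 179520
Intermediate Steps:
320*((228 - 149) + 482) = 320*(79 + 482) = 320*561 = 179520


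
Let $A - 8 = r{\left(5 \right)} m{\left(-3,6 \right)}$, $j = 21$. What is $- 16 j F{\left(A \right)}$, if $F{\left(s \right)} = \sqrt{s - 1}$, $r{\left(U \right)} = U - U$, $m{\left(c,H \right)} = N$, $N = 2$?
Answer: $- 336 \sqrt{7} \approx -888.97$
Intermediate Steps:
$m{\left(c,H \right)} = 2$
$r{\left(U \right)} = 0$
$A = 8$ ($A = 8 + 0 \cdot 2 = 8 + 0 = 8$)
$F{\left(s \right)} = \sqrt{-1 + s}$
$- 16 j F{\left(A \right)} = \left(-16\right) 21 \sqrt{-1 + 8} = - 336 \sqrt{7}$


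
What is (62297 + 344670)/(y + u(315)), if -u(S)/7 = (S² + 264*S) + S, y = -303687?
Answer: -406967/1582587 ≈ -0.25715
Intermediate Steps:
u(S) = -1855*S - 7*S² (u(S) = -7*((S² + 264*S) + S) = -7*(S² + 265*S) = -1855*S - 7*S²)
(62297 + 344670)/(y + u(315)) = (62297 + 344670)/(-303687 - 7*315*(265 + 315)) = 406967/(-303687 - 7*315*580) = 406967/(-303687 - 1278900) = 406967/(-1582587) = 406967*(-1/1582587) = -406967/1582587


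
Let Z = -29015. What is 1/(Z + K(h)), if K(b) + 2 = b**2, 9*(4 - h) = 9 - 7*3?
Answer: -9/260897 ≈ -3.4496e-5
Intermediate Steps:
h = 16/3 (h = 4 - (9 - 7*3)/9 = 4 - (9 - 21)/9 = 4 - 1/9*(-12) = 4 + 4/3 = 16/3 ≈ 5.3333)
K(b) = -2 + b**2
1/(Z + K(h)) = 1/(-29015 + (-2 + (16/3)**2)) = 1/(-29015 + (-2 + 256/9)) = 1/(-29015 + 238/9) = 1/(-260897/9) = -9/260897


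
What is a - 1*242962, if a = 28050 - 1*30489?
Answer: -245401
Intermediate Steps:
a = -2439 (a = 28050 - 30489 = -2439)
a - 1*242962 = -2439 - 1*242962 = -2439 - 242962 = -245401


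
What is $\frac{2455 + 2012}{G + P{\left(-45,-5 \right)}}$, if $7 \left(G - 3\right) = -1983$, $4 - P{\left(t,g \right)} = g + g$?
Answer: $- \frac{31269}{1864} \approx -16.775$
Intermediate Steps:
$P{\left(t,g \right)} = 4 - 2 g$ ($P{\left(t,g \right)} = 4 - \left(g + g\right) = 4 - 2 g$)
$G = - \frac{1962}{7}$ ($G = 3 + \frac{1}{7} \left(-1983\right) = 3 - \frac{1983}{7} = - \frac{1962}{7} \approx -280.29$)
$\frac{2455 + 2012}{G + P{\left(-45,-5 \right)}} = \frac{2455 + 2012}{- \frac{1962}{7} + \left(4 - -10\right)} = \frac{4467}{- \frac{1962}{7} + \left(4 + 10\right)} = \frac{4467}{- \frac{1962}{7} + 14} = \frac{4467}{- \frac{1864}{7}} = 4467 \left(- \frac{7}{1864}\right) = - \frac{31269}{1864}$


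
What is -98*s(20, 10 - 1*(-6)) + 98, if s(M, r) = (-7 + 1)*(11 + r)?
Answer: 15974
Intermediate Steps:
s(M, r) = -66 - 6*r (s(M, r) = -6*(11 + r) = -66 - 6*r)
-98*s(20, 10 - 1*(-6)) + 98 = -98*(-66 - 6*(10 - 1*(-6))) + 98 = -98*(-66 - 6*(10 + 6)) + 98 = -98*(-66 - 6*16) + 98 = -98*(-66 - 96) + 98 = -98*(-162) + 98 = 15876 + 98 = 15974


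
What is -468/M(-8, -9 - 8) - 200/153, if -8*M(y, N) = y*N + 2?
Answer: 90872/3519 ≈ 25.823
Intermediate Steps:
M(y, N) = -1/4 - N*y/8 (M(y, N) = -(y*N + 2)/8 = -(N*y + 2)/8 = -(2 + N*y)/8 = -1/4 - N*y/8)
-468/M(-8, -9 - 8) - 200/153 = -468/(-1/4 - 1/8*(-9 - 8)*(-8)) - 200/153 = -468/(-1/4 - 1/8*(-17)*(-8)) - 200*1/153 = -468/(-1/4 - 17) - 200/153 = -468/(-69/4) - 200/153 = -468*(-4/69) - 200/153 = 624/23 - 200/153 = 90872/3519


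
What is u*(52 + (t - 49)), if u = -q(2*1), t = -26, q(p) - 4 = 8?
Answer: 276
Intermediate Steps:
q(p) = 12 (q(p) = 4 + 8 = 12)
u = -12 (u = -1*12 = -12)
u*(52 + (t - 49)) = -12*(52 + (-26 - 49)) = -12*(52 - 75) = -12*(-23) = 276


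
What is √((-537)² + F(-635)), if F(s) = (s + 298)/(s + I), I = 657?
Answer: √139563182/22 ≈ 536.99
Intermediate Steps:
F(s) = (298 + s)/(657 + s) (F(s) = (s + 298)/(s + 657) = (298 + s)/(657 + s))
√((-537)² + F(-635)) = √((-537)² + (298 - 635)/(657 - 635)) = √(288369 - 337/22) = √(6343781/22) = √139563182/22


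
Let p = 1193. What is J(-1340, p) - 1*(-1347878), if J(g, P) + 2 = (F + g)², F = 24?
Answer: 3079732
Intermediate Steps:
J(g, P) = -2 + (24 + g)²
J(-1340, p) - 1*(-1347878) = (-2 + (24 - 1340)²) - 1*(-1347878) = (-2 + (-1316)²) + 1347878 = (-2 + 1731856) + 1347878 = 1731854 + 1347878 = 3079732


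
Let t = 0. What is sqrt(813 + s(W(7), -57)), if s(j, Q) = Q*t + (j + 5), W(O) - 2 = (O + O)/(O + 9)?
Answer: sqrt(13134)/4 ≈ 28.651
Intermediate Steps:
W(O) = 2 + 2*O/(9 + O) (W(O) = 2 + (O + O)/(O + 9) = 2 + (2*O)/(9 + O) = 2 + 2*O/(9 + O))
s(j, Q) = 5 + j (s(j, Q) = Q*0 + (j + 5) = 0 + (5 + j) = 5 + j)
sqrt(813 + s(W(7), -57)) = sqrt(813 + (5 + 2*(9 + 2*7)/(9 + 7))) = sqrt(813 + (5 + 2*(9 + 14)/16)) = sqrt(813 + (5 + 2*(1/16)*23)) = sqrt(813 + (5 + 23/8)) = sqrt(813 + 63/8) = sqrt(6567/8) = sqrt(13134)/4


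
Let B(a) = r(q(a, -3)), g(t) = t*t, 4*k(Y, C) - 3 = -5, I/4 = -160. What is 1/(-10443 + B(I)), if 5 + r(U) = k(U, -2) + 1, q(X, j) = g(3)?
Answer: -2/20895 ≈ -9.5717e-5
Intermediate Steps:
I = -640 (I = 4*(-160) = -640)
k(Y, C) = -½ (k(Y, C) = ¾ + (¼)*(-5) = ¾ - 5/4 = -½)
g(t) = t²
q(X, j) = 9 (q(X, j) = 3² = 9)
r(U) = -9/2 (r(U) = -5 + (-½ + 1) = -5 + ½ = -9/2)
B(a) = -9/2
1/(-10443 + B(I)) = 1/(-10443 - 9/2) = 1/(-20895/2) = -2/20895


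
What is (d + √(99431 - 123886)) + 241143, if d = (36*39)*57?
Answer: 321171 + I*√24455 ≈ 3.2117e+5 + 156.38*I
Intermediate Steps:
d = 80028 (d = 1404*57 = 80028)
(d + √(99431 - 123886)) + 241143 = (80028 + √(99431 - 123886)) + 241143 = (80028 + √(-24455)) + 241143 = (80028 + I*√24455) + 241143 = 321171 + I*√24455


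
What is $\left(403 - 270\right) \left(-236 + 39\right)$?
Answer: $-26201$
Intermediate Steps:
$\left(403 - 270\right) \left(-236 + 39\right) = 133 \left(-197\right) = -26201$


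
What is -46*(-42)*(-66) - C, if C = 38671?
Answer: -166183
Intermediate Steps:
-46*(-42)*(-66) - C = -46*(-42)*(-66) - 1*38671 = 1932*(-66) - 38671 = -127512 - 38671 = -166183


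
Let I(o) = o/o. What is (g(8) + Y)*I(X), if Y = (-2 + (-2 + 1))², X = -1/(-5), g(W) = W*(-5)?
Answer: -31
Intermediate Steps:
g(W) = -5*W
X = ⅕ (X = -1*(-⅕) = ⅕ ≈ 0.20000)
Y = 9 (Y = (-2 - 1)² = (-3)² = 9)
I(o) = 1
(g(8) + Y)*I(X) = (-5*8 + 9)*1 = (-40 + 9)*1 = -31*1 = -31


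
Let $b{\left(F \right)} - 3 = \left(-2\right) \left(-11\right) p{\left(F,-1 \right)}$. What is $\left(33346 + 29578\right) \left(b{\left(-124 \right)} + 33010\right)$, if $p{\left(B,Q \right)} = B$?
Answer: $1905653340$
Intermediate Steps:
$b{\left(F \right)} = 3 + 22 F$ ($b{\left(F \right)} = 3 + \left(-2\right) \left(-11\right) F = 3 + 22 F$)
$\left(33346 + 29578\right) \left(b{\left(-124 \right)} + 33010\right) = \left(33346 + 29578\right) \left(\left(3 + 22 \left(-124\right)\right) + 33010\right) = 62924 \left(\left(3 - 2728\right) + 33010\right) = 62924 \left(-2725 + 33010\right) = 62924 \cdot 30285 = 1905653340$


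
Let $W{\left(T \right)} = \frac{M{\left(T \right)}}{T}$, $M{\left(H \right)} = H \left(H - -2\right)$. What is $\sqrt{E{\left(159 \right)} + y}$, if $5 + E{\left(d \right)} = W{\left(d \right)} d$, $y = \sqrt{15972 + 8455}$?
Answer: $\sqrt{25594 + \sqrt{24427}} \approx 160.47$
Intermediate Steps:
$M{\left(H \right)} = H \left(2 + H\right)$ ($M{\left(H \right)} = H \left(H + 2\right) = H \left(2 + H\right)$)
$y = \sqrt{24427} \approx 156.29$
$W{\left(T \right)} = 2 + T$ ($W{\left(T \right)} = \frac{T \left(2 + T\right)}{T} = 2 + T$)
$E{\left(d \right)} = -5 + d \left(2 + d\right)$ ($E{\left(d \right)} = -5 + \left(2 + d\right) d = -5 + d \left(2 + d\right)$)
$\sqrt{E{\left(159 \right)} + y} = \sqrt{\left(-5 + 159 \left(2 + 159\right)\right) + \sqrt{24427}} = \sqrt{\left(-5 + 159 \cdot 161\right) + \sqrt{24427}} = \sqrt{\left(-5 + 25599\right) + \sqrt{24427}} = \sqrt{25594 + \sqrt{24427}}$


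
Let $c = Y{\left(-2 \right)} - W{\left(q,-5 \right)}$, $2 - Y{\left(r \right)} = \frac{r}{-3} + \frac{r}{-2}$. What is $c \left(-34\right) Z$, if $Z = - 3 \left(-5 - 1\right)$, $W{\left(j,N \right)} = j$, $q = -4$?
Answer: $-2652$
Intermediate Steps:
$Y{\left(r \right)} = 2 + \frac{5 r}{6}$ ($Y{\left(r \right)} = 2 - \left(\frac{r}{-3} + \frac{r}{-2}\right) = 2 - \left(r \left(- \frac{1}{3}\right) + r \left(- \frac{1}{2}\right)\right) = 2 - \left(- \frac{r}{3} - \frac{r}{2}\right) = 2 - - \frac{5 r}{6} = 2 + \frac{5 r}{6}$)
$Z = 18$ ($Z = \left(-3\right) \left(-6\right) = 18$)
$c = \frac{13}{3}$ ($c = \left(2 + \frac{5}{6} \left(-2\right)\right) - -4 = \left(2 - \frac{5}{3}\right) + 4 = \frac{1}{3} + 4 = \frac{13}{3} \approx 4.3333$)
$c \left(-34\right) Z = \frac{13}{3} \left(-34\right) 18 = \left(- \frac{442}{3}\right) 18 = -2652$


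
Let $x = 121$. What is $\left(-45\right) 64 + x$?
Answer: $-2759$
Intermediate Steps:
$\left(-45\right) 64 + x = \left(-45\right) 64 + 121 = -2880 + 121 = -2759$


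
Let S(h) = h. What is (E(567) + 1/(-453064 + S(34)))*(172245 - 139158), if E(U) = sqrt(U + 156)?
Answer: -11029/151010 + 33087*sqrt(723) ≈ 8.8967e+5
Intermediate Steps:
E(U) = sqrt(156 + U)
(E(567) + 1/(-453064 + S(34)))*(172245 - 139158) = (sqrt(156 + 567) + 1/(-453064 + 34))*(172245 - 139158) = (sqrt(723) + 1/(-453030))*33087 = (sqrt(723) - 1/453030)*33087 = (-1/453030 + sqrt(723))*33087 = -11029/151010 + 33087*sqrt(723)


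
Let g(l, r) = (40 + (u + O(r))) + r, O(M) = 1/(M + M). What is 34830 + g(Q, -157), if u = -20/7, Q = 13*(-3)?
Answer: 76292887/2198 ≈ 34710.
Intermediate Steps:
Q = -39
O(M) = 1/(2*M)
u = -20/7 (u = -20*1/7 = -20/7 ≈ -2.8571)
g(l, r) = 260/7 + r + 1/(2*r) (g(l, r) = (40 + (-20/7 + 1/(2*r))) + r = (260/7 + 1/(2*r)) + r = 260/7 + r + 1/(2*r))
34830 + g(Q, -157) = 34830 + (260/7 - 157 + (1/2)/(-157)) = 34830 + (260/7 - 157 + (1/2)*(-1/157)) = 34830 + (260/7 - 157 - 1/314) = 34830 - 263453/2198 = 76292887/2198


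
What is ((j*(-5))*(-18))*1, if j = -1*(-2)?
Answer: 180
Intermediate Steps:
j = 2
((j*(-5))*(-18))*1 = ((2*(-5))*(-18))*1 = -10*(-18)*1 = 180*1 = 180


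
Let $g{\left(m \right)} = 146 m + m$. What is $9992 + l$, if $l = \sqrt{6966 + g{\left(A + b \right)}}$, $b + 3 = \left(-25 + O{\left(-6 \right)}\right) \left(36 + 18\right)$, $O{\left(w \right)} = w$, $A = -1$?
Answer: $9992 + 10 i \sqrt{2397} \approx 9992.0 + 489.59 i$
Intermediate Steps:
$b = -1677$ ($b = -3 + \left(-25 - 6\right) \left(36 + 18\right) = -3 - 1674 = -1677$)
$g{\left(m \right)} = 147 m$
$l = 10 i \sqrt{2397}$ ($l = \sqrt{6966 + 147 \left(-1 - 1677\right)} = \sqrt{6966 + 147 \left(-1678\right)} = \sqrt{6966 - 246666} = \sqrt{-239700} = 10 i \sqrt{2397} \approx 489.59 i$)
$9992 + l = 9992 + 10 i \sqrt{2397}$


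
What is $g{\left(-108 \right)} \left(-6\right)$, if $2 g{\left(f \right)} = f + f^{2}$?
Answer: $-34668$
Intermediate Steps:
$g{\left(f \right)} = \frac{f}{2} + \frac{f^{2}}{2}$ ($g{\left(f \right)} = \frac{f + f^{2}}{2} = \frac{f}{2} + \frac{f^{2}}{2}$)
$g{\left(-108 \right)} \left(-6\right) = \frac{1}{2} \left(-108\right) \left(1 - 108\right) \left(-6\right) = \frac{1}{2} \left(-108\right) \left(-107\right) \left(-6\right) = 5778 \left(-6\right) = -34668$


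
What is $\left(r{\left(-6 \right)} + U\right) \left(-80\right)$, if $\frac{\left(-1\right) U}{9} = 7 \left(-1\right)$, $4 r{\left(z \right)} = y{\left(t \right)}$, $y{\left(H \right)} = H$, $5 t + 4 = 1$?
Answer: $-5028$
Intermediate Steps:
$t = - \frac{3}{5}$ ($t = - \frac{4}{5} + \frac{1}{5} \cdot 1 = - \frac{4}{5} + \frac{1}{5} = - \frac{3}{5} \approx -0.6$)
$r{\left(z \right)} = - \frac{3}{20}$ ($r{\left(z \right)} = \frac{1}{4} \left(- \frac{3}{5}\right) = - \frac{3}{20}$)
$U = 63$ ($U = - 9 \cdot 7 \left(-1\right) = \left(-9\right) \left(-7\right) = 63$)
$\left(r{\left(-6 \right)} + U\right) \left(-80\right) = \left(- \frac{3}{20} + 63\right) \left(-80\right) = \frac{1257}{20} \left(-80\right) = -5028$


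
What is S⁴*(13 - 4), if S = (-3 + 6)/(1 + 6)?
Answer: 729/2401 ≈ 0.30362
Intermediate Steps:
S = 3/7 ≈ 0.42857
S⁴*(13 - 4) = (3/7)⁴*(13 - 4) = 81*(13 - 1*4)/2401 = 81*(13 - 4)/2401 = (81/2401)*9 = 729/2401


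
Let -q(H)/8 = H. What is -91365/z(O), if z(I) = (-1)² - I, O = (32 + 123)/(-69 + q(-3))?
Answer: -164457/8 ≈ -20557.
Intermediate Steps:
q(H) = -8*H
O = -31/9 (O = (32 + 123)/(-69 - 8*(-3)) = 155/(-69 + 24) = 155/(-45) = 155*(-1/45) = -31/9 ≈ -3.4444)
z(I) = 1 - I
-91365/z(O) = -91365/(1 - 1*(-31/9)) = -91365/(1 + 31/9) = -91365/40/9 = -91365*9/40 = -164457/8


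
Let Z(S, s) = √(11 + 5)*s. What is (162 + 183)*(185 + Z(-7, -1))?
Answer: 62445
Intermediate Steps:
Z(S, s) = 4*s (Z(S, s) = √16*s = 4*s)
(162 + 183)*(185 + Z(-7, -1)) = (162 + 183)*(185 + 4*(-1)) = 345*(185 - 4) = 345*181 = 62445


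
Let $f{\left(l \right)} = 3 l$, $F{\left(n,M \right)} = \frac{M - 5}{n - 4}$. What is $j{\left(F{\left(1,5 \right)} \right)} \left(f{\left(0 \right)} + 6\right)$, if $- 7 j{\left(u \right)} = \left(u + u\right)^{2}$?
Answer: $0$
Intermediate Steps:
$F{\left(n,M \right)} = \frac{-5 + M}{-4 + n}$
$j{\left(u \right)} = - \frac{4 u^{2}}{7}$ ($j{\left(u \right)} = - \frac{\left(u + u\right)^{2}}{7} = - \frac{\left(2 u\right)^{2}}{7} = - \frac{4 u^{2}}{7}$)
$j{\left(F{\left(1,5 \right)} \right)} \left(f{\left(0 \right)} + 6\right) = - \frac{4 \left(\frac{-5 + 5}{-4 + 1}\right)^{2}}{7} \left(3 \cdot 0 + 6\right) = - \frac{4 \left(\frac{1}{-3} \cdot 0\right)^{2}}{7} \left(0 + 6\right) = - \frac{4 \left(\left(- \frac{1}{3}\right) 0\right)^{2}}{7} \cdot 6 = - \frac{4 \cdot 0^{2}}{7} \cdot 6 = \left(- \frac{4}{7}\right) 0 \cdot 6 = 0 \cdot 6 = 0$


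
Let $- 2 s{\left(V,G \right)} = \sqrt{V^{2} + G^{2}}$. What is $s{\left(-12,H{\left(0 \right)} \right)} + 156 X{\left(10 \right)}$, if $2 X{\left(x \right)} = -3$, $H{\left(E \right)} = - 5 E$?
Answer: $-240$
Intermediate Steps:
$X{\left(x \right)} = - \frac{3}{2}$ ($X{\left(x \right)} = \frac{1}{2} \left(-3\right) = - \frac{3}{2}$)
$s{\left(V,G \right)} = - \frac{\sqrt{G^{2} + V^{2}}}{2}$ ($s{\left(V,G \right)} = - \frac{\sqrt{V^{2} + G^{2}}}{2} = - \frac{\sqrt{G^{2} + V^{2}}}{2}$)
$s{\left(-12,H{\left(0 \right)} \right)} + 156 X{\left(10 \right)} = - \frac{\sqrt{\left(\left(-5\right) 0\right)^{2} + \left(-12\right)^{2}}}{2} + 156 \left(- \frac{3}{2}\right) = - \frac{\sqrt{0^{2} + 144}}{2} - 234 = - \frac{\sqrt{0 + 144}}{2} - 234 = - \frac{\sqrt{144}}{2} - 234 = \left(- \frac{1}{2}\right) 12 - 234 = -6 - 234 = -240$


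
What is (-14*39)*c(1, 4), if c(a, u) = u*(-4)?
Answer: 8736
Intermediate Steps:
c(a, u) = -4*u
(-14*39)*c(1, 4) = (-14*39)*(-4*4) = -546*(-16) = 8736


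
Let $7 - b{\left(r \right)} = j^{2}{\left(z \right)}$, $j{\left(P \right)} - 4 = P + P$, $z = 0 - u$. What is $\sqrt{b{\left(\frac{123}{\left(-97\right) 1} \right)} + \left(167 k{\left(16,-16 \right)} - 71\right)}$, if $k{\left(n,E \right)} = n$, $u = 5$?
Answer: $2 \sqrt{643} \approx 50.715$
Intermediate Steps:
$z = -5$ ($z = 0 - 5 = -5$)
$j{\left(P \right)} = 4 + 2 P$ ($j{\left(P \right)} = 4 + \left(P + P\right) = 4 + 2 P$)
$b{\left(r \right)} = -29$ ($b{\left(r \right)} = 7 - \left(4 + 2 \left(-5\right)\right)^{2} = 7 - \left(4 - 10\right)^{2} = 7 - \left(-6\right)^{2} = 7 - 36 = -29$)
$\sqrt{b{\left(\frac{123}{\left(-97\right) 1} \right)} + \left(167 k{\left(16,-16 \right)} - 71\right)} = \sqrt{-29 + \left(167 \cdot 16 - 71\right)} = \sqrt{-29 + \left(2672 - 71\right)} = \sqrt{-29 + 2601} = \sqrt{2572} = 2 \sqrt{643}$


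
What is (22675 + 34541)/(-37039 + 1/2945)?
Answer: -84250560/54539927 ≈ -1.5448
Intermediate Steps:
(22675 + 34541)/(-37039 + 1/2945) = 57216/(-37039 + 1/2945) = 57216/(-109079854/2945) = 57216*(-2945/109079854) = -84250560/54539927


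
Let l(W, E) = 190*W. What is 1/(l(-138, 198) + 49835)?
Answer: 1/23615 ≈ 4.2346e-5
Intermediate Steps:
1/(l(-138, 198) + 49835) = 1/(190*(-138) + 49835) = 1/(-26220 + 49835) = 1/23615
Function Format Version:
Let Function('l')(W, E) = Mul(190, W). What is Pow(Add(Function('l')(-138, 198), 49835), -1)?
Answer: Rational(1, 23615) ≈ 4.2346e-5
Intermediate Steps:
Pow(Add(Function('l')(-138, 198), 49835), -1) = Pow(Add(Mul(190, -138), 49835), -1) = Pow(Add(-26220, 49835), -1) = Pow(23615, -1) = Rational(1, 23615)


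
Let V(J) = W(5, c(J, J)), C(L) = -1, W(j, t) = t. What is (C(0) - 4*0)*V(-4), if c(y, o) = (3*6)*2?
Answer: -36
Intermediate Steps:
c(y, o) = 36 (c(y, o) = 18*2 = 36)
V(J) = 36
(C(0) - 4*0)*V(-4) = (-1 - 4*0)*36 = (-1 + 0)*36 = -1*36 = -36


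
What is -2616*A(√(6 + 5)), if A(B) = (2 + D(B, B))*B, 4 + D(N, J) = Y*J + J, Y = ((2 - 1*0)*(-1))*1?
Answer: 28776 + 5232*√11 ≈ 46129.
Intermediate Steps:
Y = -2 (Y = ((2 + 0)*(-1))*1 = (2*(-1))*1 = -2*1 = -2)
D(N, J) = -4 - J (D(N, J) = -4 + (-2*J + J) = -4 - J)
A(B) = B*(-2 - B) (A(B) = (2 + (-4 - B))*B = (-2 - B)*B = B*(-2 - B))
-2616*A(√(6 + 5)) = -2616*√(6 + 5)*(-2 - √(6 + 5)) = -2616*√11*(-2 - √11)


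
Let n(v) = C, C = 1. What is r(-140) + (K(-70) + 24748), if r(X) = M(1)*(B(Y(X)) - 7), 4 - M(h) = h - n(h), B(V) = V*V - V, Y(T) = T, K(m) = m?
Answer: 103610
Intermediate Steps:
n(v) = 1
B(V) = V² - V
M(h) = 5 - h (M(h) = 4 - (h - 1*1) = 4 - (h - 1) = 4 - (-1 + h) = 4 + (1 - h) = 5 - h)
r(X) = -28 + 4*X*(-1 + X) (r(X) = (5 - 1*1)*(X*(-1 + X) - 7) = (5 - 1)*(-7 + X*(-1 + X)) = 4*(-7 + X*(-1 + X)) = -28 + 4*X*(-1 + X))
r(-140) + (K(-70) + 24748) = (-28 + 4*(-140)*(-1 - 140)) + (-70 + 24748) = (-28 + 4*(-140)*(-141)) + 24678 = (-28 + 78960) + 24678 = 78932 + 24678 = 103610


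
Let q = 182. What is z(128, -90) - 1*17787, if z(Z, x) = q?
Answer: -17605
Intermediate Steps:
z(Z, x) = 182
z(128, -90) - 1*17787 = 182 - 1*17787 = 182 - 17787 = -17605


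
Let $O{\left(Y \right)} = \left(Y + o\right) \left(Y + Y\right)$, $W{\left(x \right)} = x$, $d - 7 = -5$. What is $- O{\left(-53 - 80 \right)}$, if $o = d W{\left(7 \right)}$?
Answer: $-31654$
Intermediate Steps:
$d = 2$ ($d = 7 - 5 = 2$)
$o = 14$ ($o = 2 \cdot 7 = 14$)
$O{\left(Y \right)} = 2 Y \left(14 + Y\right)$ ($O{\left(Y \right)} = \left(Y + 14\right) \left(Y + Y\right) = \left(14 + Y\right) 2 Y = 2 Y \left(14 + Y\right)$)
$- O{\left(-53 - 80 \right)} = - 2 \left(-53 - 80\right) \left(14 - 133\right) = - 2 \left(-133\right) \left(14 - 133\right) = - 2 \left(-133\right) \left(-119\right) = \left(-1\right) 31654 = -31654$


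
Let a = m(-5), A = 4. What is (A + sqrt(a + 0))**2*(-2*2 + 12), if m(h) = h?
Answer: 88 + 64*I*sqrt(5) ≈ 88.0 + 143.11*I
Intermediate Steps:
a = -5
(A + sqrt(a + 0))**2*(-2*2 + 12) = (4 + sqrt(-5 + 0))**2*(-2*2 + 12) = (4 + sqrt(-5))**2*(-4 + 12) = (4 + I*sqrt(5))**2*8 = 8*(4 + I*sqrt(5))**2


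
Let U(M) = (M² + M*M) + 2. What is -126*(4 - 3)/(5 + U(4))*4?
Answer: -168/13 ≈ -12.923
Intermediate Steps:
U(M) = 2 + 2*M² (U(M) = (M² + M²) + 2 = 2*M² + 2 = 2 + 2*M²)
-126*(4 - 3)/(5 + U(4))*4 = -126*(4 - 3)/(5 + (2 + 2*4²))*4 = -126/(5 + (2 + 2*16))*4 = -126/(5 + (2 + 32))*4 = -126/(5 + 34)*4 = -126/39*4 = -126*1/39*4 = -42/13*4 = -168/13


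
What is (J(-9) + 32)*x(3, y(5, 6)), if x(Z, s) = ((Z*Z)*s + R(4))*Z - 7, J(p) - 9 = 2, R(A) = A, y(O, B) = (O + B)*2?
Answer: 25757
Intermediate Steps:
y(O, B) = 2*B + 2*O (y(O, B) = (B + O)*2 = 2*B + 2*O)
J(p) = 11 (J(p) = 9 + 2 = 11)
x(Z, s) = -7 + Z*(4 + s*Z²) (x(Z, s) = ((Z*Z)*s + 4)*Z - 7 = (Z²*s + 4)*Z - 7 = (s*Z² + 4)*Z - 7 = (4 + s*Z²)*Z - 7 = Z*(4 + s*Z²) - 7 = -7 + Z*(4 + s*Z²))
(J(-9) + 32)*x(3, y(5, 6)) = (11 + 32)*(-7 + 4*3 + (2*6 + 2*5)*3³) = 43*(-7 + 12 + (12 + 10)*27) = 43*(-7 + 12 + 22*27) = 43*(-7 + 12 + 594) = 43*599 = 25757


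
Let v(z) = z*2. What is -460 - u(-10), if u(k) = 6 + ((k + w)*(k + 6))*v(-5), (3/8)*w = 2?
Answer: -838/3 ≈ -279.33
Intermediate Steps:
w = 16/3 (w = (8/3)*2 = 16/3 ≈ 5.3333)
v(z) = 2*z
u(k) = 6 - 10*(6 + k)*(16/3 + k) (u(k) = 6 + ((k + 16/3)*(k + 6))*(2*(-5)) = 6 + ((16/3 + k)*(6 + k))*(-10) = 6 + ((6 + k)*(16/3 + k))*(-10) = 6 - 10*(6 + k)*(16/3 + k))
-460 - u(-10) = -460 - (-314 - 10*(-10)² - 340/3*(-10)) = -460 - (-314 - 10*100 + 3400/3) = -460 - (-314 - 1000 + 3400/3) = -460 - 1*(-542/3) = -460 + 542/3 = -838/3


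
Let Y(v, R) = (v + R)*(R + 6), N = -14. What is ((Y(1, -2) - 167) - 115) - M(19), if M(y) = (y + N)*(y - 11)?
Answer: -326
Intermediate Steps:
Y(v, R) = (6 + R)*(R + v) (Y(v, R) = (R + v)*(6 + R) = (6 + R)*(R + v))
M(y) = (-14 + y)*(-11 + y) (M(y) = (y - 14)*(y - 11) = (-14 + y)*(-11 + y))
((Y(1, -2) - 167) - 115) - M(19) = ((((-2)² + 6*(-2) + 6*1 - 2*1) - 167) - 115) - (154 + 19² - 25*19) = (((4 - 12 + 6 - 2) - 167) - 115) - (154 + 361 - 475) = ((-4 - 167) - 115) - 1*40 = (-171 - 115) - 40 = -286 - 40 = -326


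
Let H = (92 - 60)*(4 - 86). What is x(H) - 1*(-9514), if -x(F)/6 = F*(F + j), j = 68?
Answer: -40232150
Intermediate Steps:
H = -2624 (H = 32*(-82) = -2624)
x(F) = -6*F*(68 + F) (x(F) = -6*F*(F + 68) = -6*F*(68 + F))
x(H) - 1*(-9514) = -6*(-2624)*(68 - 2624) - 1*(-9514) = -6*(-2624)*(-2556) + 9514 = -40241664 + 9514 = -40232150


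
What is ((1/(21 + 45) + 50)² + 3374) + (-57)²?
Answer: 39746389/4356 ≈ 9124.5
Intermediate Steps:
((1/(21 + 45) + 50)² + 3374) + (-57)² = ((1/66 + 50)² + 3374) + 3249 = ((3301/66)² + 3374) + 3249 = (10896601/4356 + 3374) + 3249 = 25593745/4356 + 3249 = 39746389/4356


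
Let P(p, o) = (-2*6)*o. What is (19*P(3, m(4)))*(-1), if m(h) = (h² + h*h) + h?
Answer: 8208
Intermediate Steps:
m(h) = h + 2*h² (m(h) = (h² + h²) + h = 2*h² + h = h + 2*h²)
P(p, o) = -12*o
(19*P(3, m(4)))*(-1) = (19*(-48*(1 + 2*4)))*(-1) = (19*(-48*(1 + 8)))*(-1) = (19*(-48*9))*(-1) = (19*(-12*36))*(-1) = (19*(-432))*(-1) = -8208*(-1) = 8208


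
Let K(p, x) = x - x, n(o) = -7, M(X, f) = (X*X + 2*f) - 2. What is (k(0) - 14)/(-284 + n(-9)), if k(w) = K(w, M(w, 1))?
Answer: 14/291 ≈ 0.048110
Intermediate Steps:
M(X, f) = -2 + X² + 2*f (M(X, f) = (X² + 2*f) - 2 = -2 + X² + 2*f)
K(p, x) = 0
k(w) = 0
(k(0) - 14)/(-284 + n(-9)) = (0 - 14)/(-284 - 7) = -14/(-291) = -14*(-1/291) = 14/291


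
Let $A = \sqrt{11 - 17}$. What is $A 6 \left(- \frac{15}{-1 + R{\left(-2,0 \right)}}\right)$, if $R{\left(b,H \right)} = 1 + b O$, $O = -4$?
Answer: $- \frac{45 i \sqrt{6}}{4} \approx - 27.557 i$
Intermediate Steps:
$R{\left(b,H \right)} = 1 - 4 b$ ($R{\left(b,H \right)} = 1 + b \left(-4\right) = 1 - 4 b$)
$A = i \sqrt{6}$ ($A = \sqrt{-6} = i \sqrt{6} \approx 2.4495 i$)
$A 6 \left(- \frac{15}{-1 + R{\left(-2,0 \right)}}\right) = i \sqrt{6} \cdot 6 \left(- \frac{15}{-1 + \left(1 - -8\right)}\right) = 6 i \sqrt{6} \left(- \frac{15}{-1 + \left(1 + 8\right)}\right) = 6 i \sqrt{6} \left(- \frac{15}{-1 + 9}\right) = 6 i \sqrt{6} \left(- \frac{15}{8}\right) = - \frac{45 i \sqrt{6}}{4}$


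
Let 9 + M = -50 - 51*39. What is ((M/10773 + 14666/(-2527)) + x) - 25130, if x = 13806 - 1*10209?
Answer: -4408752029/204687 ≈ -21539.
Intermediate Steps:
M = -2048 (M = -9 + (-50 - 51*39) = -9 + (-50 - 1989) = -9 - 2039 = -2048)
x = 3597 (x = 13806 - 10209 = 3597)
((M/10773 + 14666/(-2527)) + x) - 25130 = ((-2048/10773 + 14666/(-2527)) + 3597) - 25130 = ((-2048*1/10773 + 14666*(-1/2527)) + 3597) - 25130 = ((-2048/10773 - 14666/2527) + 3597) - 25130 = (-1226858/204687 + 3597) - 25130 = 735032281/204687 - 25130 = -4408752029/204687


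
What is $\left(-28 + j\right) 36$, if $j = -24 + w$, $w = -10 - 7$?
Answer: $-2484$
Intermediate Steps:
$w = -17$ ($w = -10 - 7 = -17$)
$j = -41$ ($j = -24 - 17 = -41$)
$\left(-28 + j\right) 36 = \left(-28 - 41\right) 36 = \left(-69\right) 36 = -2484$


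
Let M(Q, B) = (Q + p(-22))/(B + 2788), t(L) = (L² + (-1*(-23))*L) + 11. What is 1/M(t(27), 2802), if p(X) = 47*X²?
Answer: 5590/24109 ≈ 0.23186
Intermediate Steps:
t(L) = 11 + L² + 23*L (t(L) = (L² + 23*L) + 11 = 11 + L² + 23*L)
M(Q, B) = (22748 + Q)/(2788 + B) (M(Q, B) = (Q + 47*(-22)²)/(B + 2788) = (Q + 47*484)/(2788 + B) = (Q + 22748)/(2788 + B) = (22748 + Q)/(2788 + B))
1/M(t(27), 2802) = 1/((22748 + (11 + 27² + 23*27))/(2788 + 2802)) = 1/((22748 + (11 + 729 + 621))/5590) = 1/((22748 + 1361)/5590) = 1/((1/5590)*24109) = 1/(24109/5590) = 5590/24109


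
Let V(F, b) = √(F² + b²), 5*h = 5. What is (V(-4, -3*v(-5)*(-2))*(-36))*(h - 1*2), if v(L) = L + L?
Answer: 144*√226 ≈ 2164.8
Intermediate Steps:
h = 1 (h = (⅕)*5 = 1)
v(L) = 2*L
(V(-4, -3*v(-5)*(-2))*(-36))*(h - 1*2) = (√((-4)² + (-6*(-5)*(-2))²)*(-36))*(1 - 1*2) = (√(16 + (-3*(-10)*(-2))²)*(-36))*(1 - 2) = (√(16 + (30*(-2))²)*(-36))*(-1) = (√(16 + (-60)²)*(-36))*(-1) = (√(16 + 3600)*(-36))*(-1) = (√3616*(-36))*(-1) = ((4*√226)*(-36))*(-1) = -144*√226*(-1) = 144*√226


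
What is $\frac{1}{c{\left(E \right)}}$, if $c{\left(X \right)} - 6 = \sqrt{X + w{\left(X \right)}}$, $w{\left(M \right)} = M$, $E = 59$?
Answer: $- \frac{3}{41} + \frac{\sqrt{118}}{82} \approx 0.059302$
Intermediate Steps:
$c{\left(X \right)} = 6 + \sqrt{2} \sqrt{X}$ ($c{\left(X \right)} = 6 + \sqrt{X + X} = 6 + \sqrt{2 X} = 6 + \sqrt{2} \sqrt{X}$)
$\frac{1}{c{\left(E \right)}} = \frac{1}{6 + \sqrt{2} \sqrt{59}} = \frac{1}{6 + \sqrt{118}}$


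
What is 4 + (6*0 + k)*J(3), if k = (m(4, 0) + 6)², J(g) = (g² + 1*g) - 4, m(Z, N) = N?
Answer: 292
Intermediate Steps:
J(g) = -4 + g + g² (J(g) = (g² + g) - 4 = (g + g²) - 4 = -4 + g + g²)
k = 36 (k = (0 + 6)² = 6² = 36)
4 + (6*0 + k)*J(3) = 4 + (6*0 + 36)*(-4 + 3 + 3²) = 4 + (0 + 36)*(-4 + 3 + 9) = 4 + 36*8 = 4 + 288 = 292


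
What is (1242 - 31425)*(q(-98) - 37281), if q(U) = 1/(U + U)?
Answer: 220549505091/196 ≈ 1.1253e+9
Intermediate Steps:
q(U) = 1/(2*U)
(1242 - 31425)*(q(-98) - 37281) = (1242 - 31425)*((½)/(-98) - 37281) = -30183*((½)*(-1/98) - 37281) = -30183*(-1/196 - 37281) = -30183*(-7307077/196) = 220549505091/196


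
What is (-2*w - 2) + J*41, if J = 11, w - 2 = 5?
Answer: 435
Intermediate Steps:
w = 7 (w = 2 + 5 = 7)
(-2*w - 2) + J*41 = (-2*7 - 2) + 11*41 = (-14 - 2) + 451 = -16 + 451 = 435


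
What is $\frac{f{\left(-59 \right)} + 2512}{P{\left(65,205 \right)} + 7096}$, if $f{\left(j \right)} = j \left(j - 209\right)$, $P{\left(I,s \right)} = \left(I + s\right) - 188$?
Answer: $\frac{9162}{3589} \approx 2.5528$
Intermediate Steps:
$P{\left(I,s \right)} = -188 + I + s$
$f{\left(j \right)} = j \left(-209 + j\right)$
$\frac{f{\left(-59 \right)} + 2512}{P{\left(65,205 \right)} + 7096} = \frac{- 59 \left(-209 - 59\right) + 2512}{\left(-188 + 65 + 205\right) + 7096} = \frac{\left(-59\right) \left(-268\right) + 2512}{82 + 7096} = \frac{15812 + 2512}{7178} = 18324 \cdot \frac{1}{7178} = \frac{9162}{3589}$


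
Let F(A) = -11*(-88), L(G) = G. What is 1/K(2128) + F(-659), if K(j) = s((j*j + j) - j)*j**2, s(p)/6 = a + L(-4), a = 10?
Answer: 157805125633/163021824 ≈ 968.00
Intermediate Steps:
s(p) = 36 (s(p) = 6*(10 - 4) = 6*6 = 36)
K(j) = 36*j**2
F(A) = 968
1/K(2128) + F(-659) = 1/(36*2128**2) + 968 = 1/(36*4528384) + 968 = 1/163021824 + 968 = 157805125633/163021824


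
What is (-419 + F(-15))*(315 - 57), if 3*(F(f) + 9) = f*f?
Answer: -91074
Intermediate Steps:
F(f) = -9 + f²/3 (F(f) = -9 + (f*f)/3 = -9 + f²/3)
(-419 + F(-15))*(315 - 57) = (-419 + (-9 + (⅓)*(-15)²))*(315 - 57) = (-419 + (-9 + (⅓)*225))*258 = (-419 + (-9 + 75))*258 = (-419 + 66)*258 = -353*258 = -91074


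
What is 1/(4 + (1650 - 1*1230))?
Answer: 1/424 ≈ 0.0023585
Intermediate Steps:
1/(4 + (1650 - 1*1230)) = 1/(4 + (1650 - 1230)) = 1/(4 + 420) = 1/424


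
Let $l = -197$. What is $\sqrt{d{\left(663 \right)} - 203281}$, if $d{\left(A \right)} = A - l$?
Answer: $i \sqrt{202421} \approx 449.91 i$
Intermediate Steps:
$d{\left(A \right)} = 197 + A$ ($d{\left(A \right)} = A - -197 = A + 197 = 197 + A$)
$\sqrt{d{\left(663 \right)} - 203281} = \sqrt{\left(197 + 663\right) - 203281} = \sqrt{860 - 203281} = \sqrt{-202421} = i \sqrt{202421}$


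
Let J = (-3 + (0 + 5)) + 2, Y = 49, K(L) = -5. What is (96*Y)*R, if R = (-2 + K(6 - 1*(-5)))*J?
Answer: -131712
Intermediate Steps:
J = 4 (J = (-3 + 5) + 2 = 2 + 2 = 4)
R = -28 (R = (-2 - 5)*4 = -7*4 = -28)
(96*Y)*R = (96*49)*(-28) = 4704*(-28) = -131712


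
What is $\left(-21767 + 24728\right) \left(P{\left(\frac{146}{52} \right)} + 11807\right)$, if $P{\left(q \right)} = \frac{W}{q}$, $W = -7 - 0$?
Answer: $\frac{2551579569}{73} \approx 3.4953 \cdot 10^{7}$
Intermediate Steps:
$W = -7$ ($W = -7 + 0 = -7$)
$P{\left(q \right)} = - \frac{7}{q}$
$\left(-21767 + 24728\right) \left(P{\left(\frac{146}{52} \right)} + 11807\right) = \left(-21767 + 24728\right) \left(- \frac{7}{146 \cdot \frac{1}{52}} + 11807\right) = 2961 \left(- \frac{7}{146 \cdot \frac{1}{52}} + 11807\right) = 2961 \left(- \frac{7}{\frac{73}{26}} + 11807\right) = 2961 \left(\left(-7\right) \frac{26}{73} + 11807\right) = 2961 \left(- \frac{182}{73} + 11807\right) = 2961 \cdot \frac{861729}{73} = \frac{2551579569}{73}$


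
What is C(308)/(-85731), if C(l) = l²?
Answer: -94864/85731 ≈ -1.1065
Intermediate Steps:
C(308)/(-85731) = 308²/(-85731) = 94864*(-1/85731) = -94864/85731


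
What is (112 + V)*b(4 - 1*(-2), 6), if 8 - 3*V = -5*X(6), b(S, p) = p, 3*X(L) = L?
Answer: 708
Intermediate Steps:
X(L) = L/3
V = 6 (V = 8/3 - (-5)*(⅓)*6/3 = 8/3 - (-5)*2/3 = 8/3 - ⅓*(-10) = 8/3 + 10/3 = 6)
(112 + V)*b(4 - 1*(-2), 6) = (112 + 6)*6 = 118*6 = 708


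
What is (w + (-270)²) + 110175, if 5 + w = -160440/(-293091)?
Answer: 17885443270/97697 ≈ 1.8307e+5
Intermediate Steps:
w = -435005/97697 (w = -5 - 160440/(-293091) = -5 - 160440*(-1/293091) = -5 + 53480/97697 = -435005/97697 ≈ -4.4526)
(w + (-270)²) + 110175 = (-435005/97697 + (-270)²) + 110175 = (-435005/97697 + 72900) + 110175 = 7121676295/97697 + 110175 = 17885443270/97697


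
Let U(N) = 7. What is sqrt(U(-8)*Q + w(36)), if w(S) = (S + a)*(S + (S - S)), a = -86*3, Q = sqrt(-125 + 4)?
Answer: sqrt(-7992 + 77*I) ≈ 0.4307 + 89.399*I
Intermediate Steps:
Q = 11*I (Q = sqrt(-121) = 11*I ≈ 11.0*I)
a = -258
w(S) = S*(-258 + S) (w(S) = (S - 258)*(S + (S - S)) = (-258 + S)*(S + 0) = (-258 + S)*S = S*(-258 + S))
sqrt(U(-8)*Q + w(36)) = sqrt(7*(11*I) + 36*(-258 + 36)) = sqrt(77*I + 36*(-222)) = sqrt(77*I - 7992) = sqrt(-7992 + 77*I)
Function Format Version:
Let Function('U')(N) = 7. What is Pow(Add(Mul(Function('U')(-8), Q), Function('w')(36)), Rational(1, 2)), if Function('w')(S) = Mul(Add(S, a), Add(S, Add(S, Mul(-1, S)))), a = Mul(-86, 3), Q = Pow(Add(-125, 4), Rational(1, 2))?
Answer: Pow(Add(-7992, Mul(77, I)), Rational(1, 2)) ≈ Add(0.4307, Mul(89.399, I))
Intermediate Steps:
Q = Mul(11, I) (Q = Pow(-121, Rational(1, 2)) = Mul(11, I) ≈ Mul(11.000, I))
a = -258
Function('w')(S) = Mul(S, Add(-258, S)) (Function('w')(S) = Mul(Add(S, -258), Add(S, Add(S, Mul(-1, S)))) = Mul(Add(-258, S), Add(S, 0)) = Mul(Add(-258, S), S) = Mul(S, Add(-258, S)))
Pow(Add(Mul(Function('U')(-8), Q), Function('w')(36)), Rational(1, 2)) = Pow(Add(Mul(7, Mul(11, I)), Mul(36, Add(-258, 36))), Rational(1, 2)) = Pow(Add(Mul(77, I), Mul(36, -222)), Rational(1, 2)) = Pow(Add(Mul(77, I), -7992), Rational(1, 2)) = Pow(Add(-7992, Mul(77, I)), Rational(1, 2))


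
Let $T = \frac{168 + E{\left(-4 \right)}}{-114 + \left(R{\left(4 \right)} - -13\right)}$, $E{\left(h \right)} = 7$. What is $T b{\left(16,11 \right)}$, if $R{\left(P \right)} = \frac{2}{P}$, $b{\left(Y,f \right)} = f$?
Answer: $- \frac{3850}{201} \approx -19.154$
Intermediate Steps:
$T = - \frac{350}{201}$ ($T = \frac{168 + 7}{-114 + \left(\frac{2}{4} - -13\right)} = \frac{175}{-114 + \left(2 \cdot \frac{1}{4} + 13\right)} = \frac{175}{-114 + \left(\frac{1}{2} + 13\right)} = \frac{175}{-114 + \frac{27}{2}} = \frac{175}{- \frac{201}{2}} = 175 \left(- \frac{2}{201}\right) = - \frac{350}{201} \approx -1.7413$)
$T b{\left(16,11 \right)} = \left(- \frac{350}{201}\right) 11 = - \frac{3850}{201}$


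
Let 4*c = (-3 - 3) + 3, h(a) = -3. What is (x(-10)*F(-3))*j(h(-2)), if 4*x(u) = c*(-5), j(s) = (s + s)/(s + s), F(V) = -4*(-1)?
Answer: 15/4 ≈ 3.7500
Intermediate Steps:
F(V) = 4
c = -3/4 (c = ((-3 - 3) + 3)/4 = (-6 + 3)/4 = (1/4)*(-3) = -3/4 ≈ -0.75000)
j(s) = 1 (j(s) = (2*s)/((2*s)) = (2*s)*(1/(2*s)) = 1)
x(u) = 15/16 (x(u) = (-3/4*(-5))/4 = (1/4)*(15/4) = 15/16)
(x(-10)*F(-3))*j(h(-2)) = ((15/16)*4)*1 = (15/4)*1 = 15/4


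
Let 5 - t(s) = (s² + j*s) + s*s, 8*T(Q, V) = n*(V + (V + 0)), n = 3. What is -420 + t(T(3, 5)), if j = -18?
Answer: -3005/8 ≈ -375.63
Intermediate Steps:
T(Q, V) = 3*V/4 (T(Q, V) = (3*(V + (V + 0)))/8 = (3*(V + V))/8 = (3*(2*V))/8 = (6*V)/8 = 3*V/4)
t(s) = 5 - 2*s² + 18*s (t(s) = 5 - ((s² - 18*s) + s*s) = 5 - ((s² - 18*s) + s²) = 5 - (-18*s + 2*s²) = 5 + (-2*s² + 18*s) = 5 - 2*s² + 18*s)
-420 + t(T(3, 5)) = -420 + (5 - 2*((¾)*5)² + 18*((¾)*5)) = -420 + (5 - 2*(15/4)² + 18*(15/4)) = -420 + (5 - 2*225/16 + 135/2) = -420 + (5 - 225/8 + 135/2) = -420 + 355/8 = -3005/8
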